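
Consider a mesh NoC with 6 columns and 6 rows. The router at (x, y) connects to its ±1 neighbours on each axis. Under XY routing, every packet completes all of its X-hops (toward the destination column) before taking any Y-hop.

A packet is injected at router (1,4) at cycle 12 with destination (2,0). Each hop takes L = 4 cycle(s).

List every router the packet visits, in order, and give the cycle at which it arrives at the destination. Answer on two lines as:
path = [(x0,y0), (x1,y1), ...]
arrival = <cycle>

[0] x=1 y=4 t=12
[1] x=2 y=4 t=16 →E
[2] x=2 y=3 t=20 →S
[3] x=2 y=2 t=24 →S
[4] x=2 y=1 t=28 →S
[5] x=2 y=0 t=32 →S

path = [(1,4), (2,4), (2,3), (2,2), (2,1), (2,0)]
arrival = 32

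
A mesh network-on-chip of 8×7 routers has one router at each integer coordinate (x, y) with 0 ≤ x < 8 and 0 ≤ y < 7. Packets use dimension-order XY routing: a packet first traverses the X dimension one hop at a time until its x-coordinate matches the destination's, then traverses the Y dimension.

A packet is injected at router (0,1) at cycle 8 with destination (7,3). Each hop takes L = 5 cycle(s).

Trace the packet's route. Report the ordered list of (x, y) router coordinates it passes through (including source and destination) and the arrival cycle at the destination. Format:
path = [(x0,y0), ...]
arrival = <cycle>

path = [(0,1), (1,1), (2,1), (3,1), (4,1), (5,1), (6,1), (7,1), (7,2), (7,3)]
arrival = 53

t=8: at (0,1)
t=13: at (1,1) after E
t=18: at (2,1) after E
t=23: at (3,1) after E
t=28: at (4,1) after E
t=33: at (5,1) after E
t=38: at (6,1) after E
t=43: at (7,1) after E
t=48: at (7,2) after N
t=53: at (7,3) after N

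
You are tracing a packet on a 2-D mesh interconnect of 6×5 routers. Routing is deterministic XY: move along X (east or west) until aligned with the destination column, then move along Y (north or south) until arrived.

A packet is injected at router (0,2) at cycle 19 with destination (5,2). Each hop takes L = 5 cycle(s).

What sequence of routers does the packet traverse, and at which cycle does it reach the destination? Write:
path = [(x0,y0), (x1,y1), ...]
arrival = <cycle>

hop 0: (0,2) @ cyc 19
hop 1: (1,2) @ cyc 24  [E]
hop 2: (2,2) @ cyc 29  [E]
hop 3: (3,2) @ cyc 34  [E]
hop 4: (4,2) @ cyc 39  [E]
hop 5: (5,2) @ cyc 44  [E]

path = [(0,2), (1,2), (2,2), (3,2), (4,2), (5,2)]
arrival = 44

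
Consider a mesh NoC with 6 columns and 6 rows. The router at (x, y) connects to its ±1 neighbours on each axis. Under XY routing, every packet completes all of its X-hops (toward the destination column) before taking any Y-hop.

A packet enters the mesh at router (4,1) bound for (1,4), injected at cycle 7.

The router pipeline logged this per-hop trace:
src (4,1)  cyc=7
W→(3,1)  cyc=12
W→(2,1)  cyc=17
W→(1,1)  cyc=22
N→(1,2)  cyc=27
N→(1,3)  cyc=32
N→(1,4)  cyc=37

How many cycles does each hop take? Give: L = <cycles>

From hop 0 (7) to hop 1 (12): +5 cycles.
One hop costs L cycles, so L = 5.

L = 5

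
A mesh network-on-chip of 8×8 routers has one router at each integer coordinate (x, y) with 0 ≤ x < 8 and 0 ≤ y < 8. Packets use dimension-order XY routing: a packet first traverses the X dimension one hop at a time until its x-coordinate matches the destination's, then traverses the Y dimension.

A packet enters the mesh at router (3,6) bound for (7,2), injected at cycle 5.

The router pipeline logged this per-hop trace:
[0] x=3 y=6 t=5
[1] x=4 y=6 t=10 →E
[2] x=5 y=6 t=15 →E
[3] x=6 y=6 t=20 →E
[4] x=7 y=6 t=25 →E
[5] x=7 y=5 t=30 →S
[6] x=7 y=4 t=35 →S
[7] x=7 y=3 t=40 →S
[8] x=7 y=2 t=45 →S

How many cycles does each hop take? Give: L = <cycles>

cyc[1] − cyc[0] = 10 − 5 = 5.
That increment is L by definition: L = 5.

L = 5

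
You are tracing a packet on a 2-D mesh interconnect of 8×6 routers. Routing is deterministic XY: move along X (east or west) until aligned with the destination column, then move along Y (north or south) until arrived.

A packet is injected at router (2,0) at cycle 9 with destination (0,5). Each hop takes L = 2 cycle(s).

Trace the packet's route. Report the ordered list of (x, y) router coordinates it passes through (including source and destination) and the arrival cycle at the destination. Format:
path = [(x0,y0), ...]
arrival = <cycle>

t=9: at (2,0)
t=11: at (1,0) after W
t=13: at (0,0) after W
t=15: at (0,1) after N
t=17: at (0,2) after N
t=19: at (0,3) after N
t=21: at (0,4) after N
t=23: at (0,5) after N

path = [(2,0), (1,0), (0,0), (0,1), (0,2), (0,3), (0,4), (0,5)]
arrival = 23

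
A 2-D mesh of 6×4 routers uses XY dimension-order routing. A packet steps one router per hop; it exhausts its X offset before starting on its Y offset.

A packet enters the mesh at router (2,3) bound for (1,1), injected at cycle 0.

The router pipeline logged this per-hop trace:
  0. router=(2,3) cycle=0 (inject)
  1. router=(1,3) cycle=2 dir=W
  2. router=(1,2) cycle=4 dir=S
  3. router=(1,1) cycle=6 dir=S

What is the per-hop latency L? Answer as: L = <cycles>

Δcyc across hop 0→1: 2 − 0 = 2.
Per-hop latency L = Δcyc = 2.

L = 2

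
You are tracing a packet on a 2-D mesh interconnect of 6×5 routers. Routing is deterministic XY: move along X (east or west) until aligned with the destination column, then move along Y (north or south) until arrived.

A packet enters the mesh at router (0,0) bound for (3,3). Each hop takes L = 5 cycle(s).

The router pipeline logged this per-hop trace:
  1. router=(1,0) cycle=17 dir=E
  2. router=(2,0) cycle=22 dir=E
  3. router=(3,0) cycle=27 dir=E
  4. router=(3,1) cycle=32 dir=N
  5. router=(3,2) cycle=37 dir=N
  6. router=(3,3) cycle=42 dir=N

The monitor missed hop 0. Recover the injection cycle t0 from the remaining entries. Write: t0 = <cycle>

Hop 1 reached at cycle 17; hop k is at t0 + k·L.
Subtract one hop: t0 = 17 − 5 = 12.

t0 = 12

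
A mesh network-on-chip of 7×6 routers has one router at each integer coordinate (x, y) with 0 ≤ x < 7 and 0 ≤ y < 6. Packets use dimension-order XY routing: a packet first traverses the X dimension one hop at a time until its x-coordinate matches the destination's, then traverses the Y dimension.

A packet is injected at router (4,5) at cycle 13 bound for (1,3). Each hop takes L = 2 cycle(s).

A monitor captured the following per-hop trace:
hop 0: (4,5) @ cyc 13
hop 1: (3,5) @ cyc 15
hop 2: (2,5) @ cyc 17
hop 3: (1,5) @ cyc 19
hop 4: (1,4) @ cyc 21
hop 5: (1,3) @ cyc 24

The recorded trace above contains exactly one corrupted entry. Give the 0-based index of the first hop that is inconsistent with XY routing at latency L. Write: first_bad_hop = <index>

  1: Δx=-1 Δy=+0 Δt=2 [ok]
  2: Δx=-1 Δy=+0 Δt=2 [ok]
  3: Δx=-1 Δy=+0 Δt=2 [ok]
  4: Δx=+0 Δy=-1 Δt=2 [ok]
  5: Δx=+0 Δy=-1 Δt=3 [BAD: Δcyc=3≠L]

first_bad_hop = 5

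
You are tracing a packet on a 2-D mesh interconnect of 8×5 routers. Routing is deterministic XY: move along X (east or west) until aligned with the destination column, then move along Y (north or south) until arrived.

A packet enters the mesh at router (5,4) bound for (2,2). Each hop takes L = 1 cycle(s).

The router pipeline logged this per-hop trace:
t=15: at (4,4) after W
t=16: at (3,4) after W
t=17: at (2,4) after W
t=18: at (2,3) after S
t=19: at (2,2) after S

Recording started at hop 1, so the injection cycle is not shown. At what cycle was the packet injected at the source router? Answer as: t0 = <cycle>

cyc[1] = 15 and cyc[k] = t0 + k·L for every k.
Subtract one hop: t0 = 15 − 1 = 14.

t0 = 14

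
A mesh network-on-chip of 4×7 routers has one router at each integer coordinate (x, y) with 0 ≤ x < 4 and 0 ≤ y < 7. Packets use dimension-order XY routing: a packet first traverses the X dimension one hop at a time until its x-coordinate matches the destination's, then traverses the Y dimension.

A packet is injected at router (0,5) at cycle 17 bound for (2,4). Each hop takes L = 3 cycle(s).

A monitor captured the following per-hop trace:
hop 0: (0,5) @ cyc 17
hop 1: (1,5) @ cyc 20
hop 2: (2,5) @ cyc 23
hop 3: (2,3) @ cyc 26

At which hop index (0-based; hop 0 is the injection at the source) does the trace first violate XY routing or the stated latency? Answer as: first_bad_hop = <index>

  1: Δx=+1 Δy=+0 Δt=3 [ok]
  2: Δx=+1 Δy=+0 Δt=3 [ok]
  3: Δx=+0 Δy=-2 Δt=3 [BAD: non-unit step]

first_bad_hop = 3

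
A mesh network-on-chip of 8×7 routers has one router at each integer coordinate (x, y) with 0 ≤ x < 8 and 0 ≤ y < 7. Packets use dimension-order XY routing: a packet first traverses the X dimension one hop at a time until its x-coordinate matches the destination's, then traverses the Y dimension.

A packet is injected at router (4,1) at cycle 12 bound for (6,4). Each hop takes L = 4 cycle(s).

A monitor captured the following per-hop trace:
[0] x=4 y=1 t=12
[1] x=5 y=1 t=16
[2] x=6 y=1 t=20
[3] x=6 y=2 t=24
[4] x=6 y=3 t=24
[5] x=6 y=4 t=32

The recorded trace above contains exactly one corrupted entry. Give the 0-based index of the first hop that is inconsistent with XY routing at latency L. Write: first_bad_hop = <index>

first_bad_hop = 4

[1] (+1,+0) / 4c ⇒ ok
[2] (+1,+0) / 4c ⇒ ok
[3] (+0,+1) / 4c ⇒ ok
[4] (+0,+1) / 0c ⇒ BAD: Δcyc=0≠L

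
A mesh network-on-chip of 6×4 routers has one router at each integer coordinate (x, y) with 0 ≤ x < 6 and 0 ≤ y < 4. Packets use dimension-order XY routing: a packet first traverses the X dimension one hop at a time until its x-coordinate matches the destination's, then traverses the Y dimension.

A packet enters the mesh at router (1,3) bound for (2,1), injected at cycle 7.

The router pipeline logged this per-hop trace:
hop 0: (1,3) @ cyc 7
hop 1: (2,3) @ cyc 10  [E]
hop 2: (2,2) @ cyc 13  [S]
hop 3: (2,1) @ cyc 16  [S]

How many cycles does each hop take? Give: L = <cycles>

Δcyc across hop 0→1: 10 − 7 = 3.
Per-hop latency L = Δcyc = 3.

L = 3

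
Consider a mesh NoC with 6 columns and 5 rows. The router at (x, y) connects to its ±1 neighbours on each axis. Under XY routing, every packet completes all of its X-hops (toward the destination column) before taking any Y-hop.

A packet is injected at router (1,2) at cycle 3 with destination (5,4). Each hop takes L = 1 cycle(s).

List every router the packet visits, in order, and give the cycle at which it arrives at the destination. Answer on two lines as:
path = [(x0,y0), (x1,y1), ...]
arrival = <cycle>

hop 0: (1,2) @ cyc 3
hop 1: (2,2) @ cyc 4  [E]
hop 2: (3,2) @ cyc 5  [E]
hop 3: (4,2) @ cyc 6  [E]
hop 4: (5,2) @ cyc 7  [E]
hop 5: (5,3) @ cyc 8  [N]
hop 6: (5,4) @ cyc 9  [N]

path = [(1,2), (2,2), (3,2), (4,2), (5,2), (5,3), (5,4)]
arrival = 9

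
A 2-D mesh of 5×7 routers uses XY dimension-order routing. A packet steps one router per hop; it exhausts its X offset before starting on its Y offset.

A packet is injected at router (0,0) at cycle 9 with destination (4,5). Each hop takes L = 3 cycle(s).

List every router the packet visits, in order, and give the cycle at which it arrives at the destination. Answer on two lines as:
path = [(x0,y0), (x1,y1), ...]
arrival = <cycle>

hop 0: (0,0) @ cyc 9
hop 1: (1,0) @ cyc 12  [E]
hop 2: (2,0) @ cyc 15  [E]
hop 3: (3,0) @ cyc 18  [E]
hop 4: (4,0) @ cyc 21  [E]
hop 5: (4,1) @ cyc 24  [N]
hop 6: (4,2) @ cyc 27  [N]
hop 7: (4,3) @ cyc 30  [N]
hop 8: (4,4) @ cyc 33  [N]
hop 9: (4,5) @ cyc 36  [N]

path = [(0,0), (1,0), (2,0), (3,0), (4,0), (4,1), (4,2), (4,3), (4,4), (4,5)]
arrival = 36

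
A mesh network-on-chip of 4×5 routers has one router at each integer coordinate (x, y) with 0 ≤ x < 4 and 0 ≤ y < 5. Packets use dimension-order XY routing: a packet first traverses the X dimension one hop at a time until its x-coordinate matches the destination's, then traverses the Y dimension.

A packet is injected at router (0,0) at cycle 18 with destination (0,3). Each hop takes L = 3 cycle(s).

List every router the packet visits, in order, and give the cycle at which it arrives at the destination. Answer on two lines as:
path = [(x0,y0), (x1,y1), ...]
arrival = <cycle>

t=18: at (0,0)
t=21: at (0,1) after N
t=24: at (0,2) after N
t=27: at (0,3) after N

path = [(0,0), (0,1), (0,2), (0,3)]
arrival = 27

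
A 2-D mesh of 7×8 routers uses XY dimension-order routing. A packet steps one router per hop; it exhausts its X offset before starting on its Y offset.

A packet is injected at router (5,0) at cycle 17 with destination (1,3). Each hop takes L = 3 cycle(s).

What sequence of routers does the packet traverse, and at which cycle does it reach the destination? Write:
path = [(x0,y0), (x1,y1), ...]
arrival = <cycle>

t=17: at (5,0)
t=20: at (4,0) after W
t=23: at (3,0) after W
t=26: at (2,0) after W
t=29: at (1,0) after W
t=32: at (1,1) after N
t=35: at (1,2) after N
t=38: at (1,3) after N

path = [(5,0), (4,0), (3,0), (2,0), (1,0), (1,1), (1,2), (1,3)]
arrival = 38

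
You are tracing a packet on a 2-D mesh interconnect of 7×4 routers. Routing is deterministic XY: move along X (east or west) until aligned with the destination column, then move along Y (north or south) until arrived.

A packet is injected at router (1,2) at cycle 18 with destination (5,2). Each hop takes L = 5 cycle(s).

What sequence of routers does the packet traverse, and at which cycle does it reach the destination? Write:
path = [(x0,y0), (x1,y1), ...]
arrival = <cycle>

path = [(1,2), (2,2), (3,2), (4,2), (5,2)]
arrival = 38

t=18: at (1,2)
t=23: at (2,2) after E
t=28: at (3,2) after E
t=33: at (4,2) after E
t=38: at (5,2) after E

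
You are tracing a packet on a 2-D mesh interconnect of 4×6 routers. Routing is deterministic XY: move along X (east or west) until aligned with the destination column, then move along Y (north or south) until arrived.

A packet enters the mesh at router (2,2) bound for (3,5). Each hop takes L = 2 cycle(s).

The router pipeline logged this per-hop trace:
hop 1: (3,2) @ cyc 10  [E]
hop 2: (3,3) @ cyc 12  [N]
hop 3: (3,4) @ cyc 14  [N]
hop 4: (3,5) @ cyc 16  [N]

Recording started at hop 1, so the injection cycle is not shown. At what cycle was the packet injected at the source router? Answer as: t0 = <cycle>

Hop 1 reached at cycle 10; hop k is at t0 + k·L.
Therefore t0 = 10 − L = 8.

t0 = 8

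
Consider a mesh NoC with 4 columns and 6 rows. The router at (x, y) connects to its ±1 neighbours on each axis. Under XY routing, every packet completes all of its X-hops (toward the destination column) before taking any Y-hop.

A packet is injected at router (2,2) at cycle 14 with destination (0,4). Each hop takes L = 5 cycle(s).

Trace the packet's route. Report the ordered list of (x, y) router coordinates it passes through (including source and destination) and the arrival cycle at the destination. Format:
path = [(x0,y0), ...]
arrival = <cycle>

hop 0: (2,2) @ cyc 14
hop 1: (1,2) @ cyc 19  [W]
hop 2: (0,2) @ cyc 24  [W]
hop 3: (0,3) @ cyc 29  [N]
hop 4: (0,4) @ cyc 34  [N]

path = [(2,2), (1,2), (0,2), (0,3), (0,4)]
arrival = 34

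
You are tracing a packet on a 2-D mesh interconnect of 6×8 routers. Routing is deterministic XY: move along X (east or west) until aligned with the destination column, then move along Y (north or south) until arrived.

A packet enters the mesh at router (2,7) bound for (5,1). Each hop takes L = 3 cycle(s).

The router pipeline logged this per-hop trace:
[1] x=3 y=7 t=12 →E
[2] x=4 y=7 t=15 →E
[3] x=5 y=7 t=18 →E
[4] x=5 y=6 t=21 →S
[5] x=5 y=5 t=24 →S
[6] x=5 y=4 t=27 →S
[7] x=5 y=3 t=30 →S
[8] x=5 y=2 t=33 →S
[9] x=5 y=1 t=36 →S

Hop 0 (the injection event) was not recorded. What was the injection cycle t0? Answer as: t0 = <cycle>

t0 = 9

Hop 1 reached at cycle 12; hop k is at t0 + k·L.
Therefore t0 = 12 − L = 9.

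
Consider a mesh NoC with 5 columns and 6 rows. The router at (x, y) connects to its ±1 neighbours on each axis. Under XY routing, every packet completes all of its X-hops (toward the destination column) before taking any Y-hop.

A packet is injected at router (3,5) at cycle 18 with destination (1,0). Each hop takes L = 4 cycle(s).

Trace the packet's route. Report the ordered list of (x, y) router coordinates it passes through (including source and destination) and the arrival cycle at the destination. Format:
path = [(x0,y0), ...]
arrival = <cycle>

src (3,5)  cyc=18
W→(2,5)  cyc=22
W→(1,5)  cyc=26
S→(1,4)  cyc=30
S→(1,3)  cyc=34
S→(1,2)  cyc=38
S→(1,1)  cyc=42
S→(1,0)  cyc=46

path = [(3,5), (2,5), (1,5), (1,4), (1,3), (1,2), (1,1), (1,0)]
arrival = 46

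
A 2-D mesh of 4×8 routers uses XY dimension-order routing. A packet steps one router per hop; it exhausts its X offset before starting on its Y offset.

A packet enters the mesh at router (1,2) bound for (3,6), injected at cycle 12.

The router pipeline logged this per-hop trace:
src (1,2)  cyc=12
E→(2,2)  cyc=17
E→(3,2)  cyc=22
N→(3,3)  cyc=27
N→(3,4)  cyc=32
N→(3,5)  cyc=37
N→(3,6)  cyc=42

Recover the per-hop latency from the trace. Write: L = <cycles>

Δcyc across hop 0→1: 17 − 12 = 5.
Per-hop latency L = Δcyc = 5.

L = 5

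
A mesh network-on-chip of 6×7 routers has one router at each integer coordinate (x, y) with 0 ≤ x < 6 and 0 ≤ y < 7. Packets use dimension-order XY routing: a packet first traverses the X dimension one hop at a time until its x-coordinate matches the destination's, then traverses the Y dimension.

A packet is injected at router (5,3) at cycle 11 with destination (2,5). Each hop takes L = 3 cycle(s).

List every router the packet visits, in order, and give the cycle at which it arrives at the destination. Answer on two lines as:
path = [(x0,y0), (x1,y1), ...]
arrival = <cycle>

[0] x=5 y=3 t=11
[1] x=4 y=3 t=14 →W
[2] x=3 y=3 t=17 →W
[3] x=2 y=3 t=20 →W
[4] x=2 y=4 t=23 →N
[5] x=2 y=5 t=26 →N

path = [(5,3), (4,3), (3,3), (2,3), (2,4), (2,5)]
arrival = 26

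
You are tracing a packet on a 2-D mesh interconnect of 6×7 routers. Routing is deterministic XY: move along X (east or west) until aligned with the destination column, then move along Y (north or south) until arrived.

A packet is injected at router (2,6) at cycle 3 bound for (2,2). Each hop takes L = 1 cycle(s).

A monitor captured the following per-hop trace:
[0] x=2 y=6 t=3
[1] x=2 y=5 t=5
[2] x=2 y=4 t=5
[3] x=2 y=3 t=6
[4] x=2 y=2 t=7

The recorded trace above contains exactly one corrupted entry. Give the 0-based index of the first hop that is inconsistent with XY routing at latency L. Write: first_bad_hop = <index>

first_bad_hop = 1

hop 1: step (+0,-1), +2 cyc — BAD: Δcyc=2≠L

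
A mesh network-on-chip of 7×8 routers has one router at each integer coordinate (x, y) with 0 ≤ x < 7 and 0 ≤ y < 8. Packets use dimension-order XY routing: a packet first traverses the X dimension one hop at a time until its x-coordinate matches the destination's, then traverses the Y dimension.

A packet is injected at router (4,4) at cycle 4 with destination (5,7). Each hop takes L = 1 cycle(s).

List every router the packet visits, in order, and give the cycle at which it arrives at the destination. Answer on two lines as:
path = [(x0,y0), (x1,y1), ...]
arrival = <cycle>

  0. router=(4,4) cycle=4 (inject)
  1. router=(5,4) cycle=5 dir=E
  2. router=(5,5) cycle=6 dir=N
  3. router=(5,6) cycle=7 dir=N
  4. router=(5,7) cycle=8 dir=N

path = [(4,4), (5,4), (5,5), (5,6), (5,7)]
arrival = 8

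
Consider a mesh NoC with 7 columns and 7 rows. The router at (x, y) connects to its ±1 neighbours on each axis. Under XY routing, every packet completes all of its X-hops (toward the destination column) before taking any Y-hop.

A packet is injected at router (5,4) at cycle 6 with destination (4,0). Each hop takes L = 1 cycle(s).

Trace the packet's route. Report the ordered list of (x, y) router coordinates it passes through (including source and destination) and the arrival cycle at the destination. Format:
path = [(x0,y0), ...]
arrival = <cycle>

t=6: at (5,4)
t=7: at (4,4) after W
t=8: at (4,3) after S
t=9: at (4,2) after S
t=10: at (4,1) after S
t=11: at (4,0) after S

path = [(5,4), (4,4), (4,3), (4,2), (4,1), (4,0)]
arrival = 11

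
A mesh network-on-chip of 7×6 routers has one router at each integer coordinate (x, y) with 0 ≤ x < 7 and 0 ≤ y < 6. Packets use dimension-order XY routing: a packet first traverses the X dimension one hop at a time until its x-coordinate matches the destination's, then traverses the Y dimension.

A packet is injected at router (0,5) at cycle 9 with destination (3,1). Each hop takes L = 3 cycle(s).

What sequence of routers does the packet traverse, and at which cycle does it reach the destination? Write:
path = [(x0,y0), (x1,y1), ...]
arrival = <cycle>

t=9: at (0,5)
t=12: at (1,5) after E
t=15: at (2,5) after E
t=18: at (3,5) after E
t=21: at (3,4) after S
t=24: at (3,3) after S
t=27: at (3,2) after S
t=30: at (3,1) after S

path = [(0,5), (1,5), (2,5), (3,5), (3,4), (3,3), (3,2), (3,1)]
arrival = 30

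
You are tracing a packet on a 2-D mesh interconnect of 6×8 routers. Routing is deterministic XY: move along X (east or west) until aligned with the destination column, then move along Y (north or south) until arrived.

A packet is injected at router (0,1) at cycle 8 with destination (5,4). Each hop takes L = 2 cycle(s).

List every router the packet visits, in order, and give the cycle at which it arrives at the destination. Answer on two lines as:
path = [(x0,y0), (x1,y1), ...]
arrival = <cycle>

path = [(0,1), (1,1), (2,1), (3,1), (4,1), (5,1), (5,2), (5,3), (5,4)]
arrival = 24

[0] x=0 y=1 t=8
[1] x=1 y=1 t=10 →E
[2] x=2 y=1 t=12 →E
[3] x=3 y=1 t=14 →E
[4] x=4 y=1 t=16 →E
[5] x=5 y=1 t=18 →E
[6] x=5 y=2 t=20 →N
[7] x=5 y=3 t=22 →N
[8] x=5 y=4 t=24 →N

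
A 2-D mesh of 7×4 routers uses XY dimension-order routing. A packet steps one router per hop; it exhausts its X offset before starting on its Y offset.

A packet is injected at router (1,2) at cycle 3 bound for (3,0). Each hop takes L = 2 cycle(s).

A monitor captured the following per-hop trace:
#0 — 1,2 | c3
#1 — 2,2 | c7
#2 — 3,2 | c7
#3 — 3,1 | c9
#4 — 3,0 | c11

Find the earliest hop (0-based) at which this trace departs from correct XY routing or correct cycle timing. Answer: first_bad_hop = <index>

first_bad_hop = 1

hop 1: step (+1,+0), +4 cyc — BAD: Δcyc=4≠L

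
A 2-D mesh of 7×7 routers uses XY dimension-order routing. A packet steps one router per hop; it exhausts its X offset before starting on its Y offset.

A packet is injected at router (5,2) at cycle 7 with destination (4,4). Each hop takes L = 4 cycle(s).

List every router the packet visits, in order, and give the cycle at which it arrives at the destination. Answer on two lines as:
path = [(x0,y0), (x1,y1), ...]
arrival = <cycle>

path = [(5,2), (4,2), (4,3), (4,4)]
arrival = 19

#0 — 5,2 | c7
#1 — 4,2 | c11 | W
#2 — 4,3 | c15 | N
#3 — 4,4 | c19 | N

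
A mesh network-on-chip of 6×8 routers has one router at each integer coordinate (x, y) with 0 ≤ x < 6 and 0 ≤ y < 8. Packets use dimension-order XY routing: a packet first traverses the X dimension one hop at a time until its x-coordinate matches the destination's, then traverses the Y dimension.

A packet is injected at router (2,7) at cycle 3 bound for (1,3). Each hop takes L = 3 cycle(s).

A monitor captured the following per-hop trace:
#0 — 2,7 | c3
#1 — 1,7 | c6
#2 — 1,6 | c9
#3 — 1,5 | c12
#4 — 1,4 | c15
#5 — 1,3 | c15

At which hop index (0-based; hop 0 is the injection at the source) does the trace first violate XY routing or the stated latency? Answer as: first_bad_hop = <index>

[1] (-1,+0) / 3c ⇒ ok
[2] (+0,-1) / 3c ⇒ ok
[3] (+0,-1) / 3c ⇒ ok
[4] (+0,-1) / 3c ⇒ ok
[5] (+0,-1) / 0c ⇒ BAD: Δcyc=0≠L

first_bad_hop = 5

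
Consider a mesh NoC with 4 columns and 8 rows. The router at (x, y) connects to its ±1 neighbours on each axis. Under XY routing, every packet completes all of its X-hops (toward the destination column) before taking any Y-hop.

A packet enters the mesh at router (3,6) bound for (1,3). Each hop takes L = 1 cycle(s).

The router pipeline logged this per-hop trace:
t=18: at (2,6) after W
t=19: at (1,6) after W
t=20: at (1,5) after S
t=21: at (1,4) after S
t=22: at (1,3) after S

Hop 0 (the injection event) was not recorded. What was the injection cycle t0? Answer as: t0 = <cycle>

t0 = 17

cyc[1] = 18 and cyc[k] = t0 + k·L for every k.
Subtract one hop: t0 = 18 − 1 = 17.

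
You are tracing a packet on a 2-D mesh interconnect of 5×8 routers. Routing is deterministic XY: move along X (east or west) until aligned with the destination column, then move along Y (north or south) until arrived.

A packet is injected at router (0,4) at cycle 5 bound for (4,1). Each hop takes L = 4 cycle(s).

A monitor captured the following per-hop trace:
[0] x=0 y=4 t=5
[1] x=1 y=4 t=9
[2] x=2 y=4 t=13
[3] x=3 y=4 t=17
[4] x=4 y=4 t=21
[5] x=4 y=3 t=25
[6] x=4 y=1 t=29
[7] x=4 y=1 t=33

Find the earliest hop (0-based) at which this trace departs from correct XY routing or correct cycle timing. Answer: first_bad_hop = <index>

first_bad_hop = 6

[1] (+1,+0) / 4c ⇒ ok
[2] (+1,+0) / 4c ⇒ ok
[3] (+1,+0) / 4c ⇒ ok
[4] (+1,+0) / 4c ⇒ ok
[5] (+0,-1) / 4c ⇒ ok
[6] (+0,-2) / 4c ⇒ BAD: non-unit step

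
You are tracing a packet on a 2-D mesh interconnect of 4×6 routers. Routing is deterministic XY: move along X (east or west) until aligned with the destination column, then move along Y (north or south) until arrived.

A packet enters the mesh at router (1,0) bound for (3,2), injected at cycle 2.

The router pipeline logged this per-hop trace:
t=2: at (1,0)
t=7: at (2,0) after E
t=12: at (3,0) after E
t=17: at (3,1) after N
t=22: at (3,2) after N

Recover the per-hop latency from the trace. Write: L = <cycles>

L = 5

Between hops 0 and 1 the cycle counter advances 7 − 2 = 5.
One hop costs L cycles, so L = 5.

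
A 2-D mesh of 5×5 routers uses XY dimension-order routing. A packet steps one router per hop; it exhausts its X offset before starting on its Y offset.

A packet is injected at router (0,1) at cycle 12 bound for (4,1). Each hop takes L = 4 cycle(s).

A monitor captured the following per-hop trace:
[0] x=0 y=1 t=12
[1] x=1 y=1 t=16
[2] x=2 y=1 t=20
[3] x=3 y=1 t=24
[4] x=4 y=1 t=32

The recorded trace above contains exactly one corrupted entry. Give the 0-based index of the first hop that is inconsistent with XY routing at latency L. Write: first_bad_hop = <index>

first_bad_hop = 4

  1: Δx=+1 Δy=+0 Δt=4 [ok]
  2: Δx=+1 Δy=+0 Δt=4 [ok]
  3: Δx=+1 Δy=+0 Δt=4 [ok]
  4: Δx=+1 Δy=+0 Δt=8 [BAD: Δcyc=8≠L]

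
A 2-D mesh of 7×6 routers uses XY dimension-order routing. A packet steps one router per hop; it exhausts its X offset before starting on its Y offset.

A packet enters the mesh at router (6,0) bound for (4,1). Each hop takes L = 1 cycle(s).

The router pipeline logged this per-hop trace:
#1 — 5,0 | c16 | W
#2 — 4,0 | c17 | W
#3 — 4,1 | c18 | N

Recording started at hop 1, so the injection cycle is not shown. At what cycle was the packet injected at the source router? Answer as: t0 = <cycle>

t0 = 15

cyc[1] = 16 and cyc[k] = t0 + k·L for every k.
t0 = cyc[1] − L = 16 − 1 = 15.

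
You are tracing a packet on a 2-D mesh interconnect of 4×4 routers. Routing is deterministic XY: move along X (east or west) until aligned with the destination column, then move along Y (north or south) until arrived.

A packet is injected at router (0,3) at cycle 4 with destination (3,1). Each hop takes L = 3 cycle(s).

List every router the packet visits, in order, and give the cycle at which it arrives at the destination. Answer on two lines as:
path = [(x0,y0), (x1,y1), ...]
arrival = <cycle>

t=4: at (0,3)
t=7: at (1,3) after E
t=10: at (2,3) after E
t=13: at (3,3) after E
t=16: at (3,2) after S
t=19: at (3,1) after S

path = [(0,3), (1,3), (2,3), (3,3), (3,2), (3,1)]
arrival = 19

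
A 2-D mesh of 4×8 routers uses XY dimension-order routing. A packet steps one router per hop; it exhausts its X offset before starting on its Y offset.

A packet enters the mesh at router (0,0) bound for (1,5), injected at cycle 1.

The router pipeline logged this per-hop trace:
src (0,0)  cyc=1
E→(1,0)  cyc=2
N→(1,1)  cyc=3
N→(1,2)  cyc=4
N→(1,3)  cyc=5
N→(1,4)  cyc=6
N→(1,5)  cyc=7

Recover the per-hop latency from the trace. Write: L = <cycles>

L = 1

Between hops 0 and 1 the cycle counter advances 2 − 1 = 1.
Per-hop latency L = Δcyc = 1.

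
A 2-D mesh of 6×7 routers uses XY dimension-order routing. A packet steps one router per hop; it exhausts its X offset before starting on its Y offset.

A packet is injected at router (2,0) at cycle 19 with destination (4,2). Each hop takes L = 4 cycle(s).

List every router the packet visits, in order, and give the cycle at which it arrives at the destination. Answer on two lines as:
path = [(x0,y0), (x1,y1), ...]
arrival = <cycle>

path = [(2,0), (3,0), (4,0), (4,1), (4,2)]
arrival = 35

hop 0: (2,0) @ cyc 19
hop 1: (3,0) @ cyc 23  [E]
hop 2: (4,0) @ cyc 27  [E]
hop 3: (4,1) @ cyc 31  [N]
hop 4: (4,2) @ cyc 35  [N]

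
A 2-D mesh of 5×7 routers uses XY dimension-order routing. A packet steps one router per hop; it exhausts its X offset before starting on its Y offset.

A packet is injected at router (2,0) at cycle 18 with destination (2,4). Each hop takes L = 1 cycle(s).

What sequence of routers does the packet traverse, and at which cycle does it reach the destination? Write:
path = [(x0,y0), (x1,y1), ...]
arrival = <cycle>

  0. router=(2,0) cycle=18 (inject)
  1. router=(2,1) cycle=19 dir=N
  2. router=(2,2) cycle=20 dir=N
  3. router=(2,3) cycle=21 dir=N
  4. router=(2,4) cycle=22 dir=N

path = [(2,0), (2,1), (2,2), (2,3), (2,4)]
arrival = 22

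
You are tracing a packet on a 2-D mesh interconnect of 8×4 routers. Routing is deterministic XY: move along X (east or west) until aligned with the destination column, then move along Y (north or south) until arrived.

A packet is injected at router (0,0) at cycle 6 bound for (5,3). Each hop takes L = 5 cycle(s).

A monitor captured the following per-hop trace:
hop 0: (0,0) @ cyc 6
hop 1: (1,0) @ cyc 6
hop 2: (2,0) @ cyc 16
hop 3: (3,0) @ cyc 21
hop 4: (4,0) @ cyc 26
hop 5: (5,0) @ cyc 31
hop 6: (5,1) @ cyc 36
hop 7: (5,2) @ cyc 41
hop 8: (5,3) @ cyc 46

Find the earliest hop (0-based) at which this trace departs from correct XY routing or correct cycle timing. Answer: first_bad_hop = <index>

first_bad_hop = 1

[1] (+1,+0) / 0c ⇒ BAD: Δcyc=0≠L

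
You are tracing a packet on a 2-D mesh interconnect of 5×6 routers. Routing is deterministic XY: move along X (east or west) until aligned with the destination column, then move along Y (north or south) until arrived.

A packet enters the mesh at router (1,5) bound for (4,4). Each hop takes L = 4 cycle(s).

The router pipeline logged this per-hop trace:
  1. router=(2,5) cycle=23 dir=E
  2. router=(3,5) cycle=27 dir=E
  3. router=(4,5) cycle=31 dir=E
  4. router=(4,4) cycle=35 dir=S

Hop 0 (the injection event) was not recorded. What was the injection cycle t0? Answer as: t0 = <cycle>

t0 = 19

Hop 1 reached at cycle 23; hop k is at t0 + k·L.
t0 = cyc[1] − L = 23 − 4 = 19.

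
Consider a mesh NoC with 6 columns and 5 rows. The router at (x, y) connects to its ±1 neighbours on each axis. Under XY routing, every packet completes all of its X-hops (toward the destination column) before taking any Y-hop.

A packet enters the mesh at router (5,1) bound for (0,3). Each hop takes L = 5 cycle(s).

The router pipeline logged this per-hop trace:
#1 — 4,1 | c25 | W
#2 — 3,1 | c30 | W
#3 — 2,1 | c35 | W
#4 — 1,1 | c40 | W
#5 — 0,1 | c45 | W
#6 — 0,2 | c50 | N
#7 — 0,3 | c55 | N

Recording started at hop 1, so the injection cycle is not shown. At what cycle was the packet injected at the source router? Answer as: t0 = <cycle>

t0 = 20

cyc[1] = 25 and cyc[k] = t0 + k·L for every k.
Subtract one hop: t0 = 25 − 5 = 20.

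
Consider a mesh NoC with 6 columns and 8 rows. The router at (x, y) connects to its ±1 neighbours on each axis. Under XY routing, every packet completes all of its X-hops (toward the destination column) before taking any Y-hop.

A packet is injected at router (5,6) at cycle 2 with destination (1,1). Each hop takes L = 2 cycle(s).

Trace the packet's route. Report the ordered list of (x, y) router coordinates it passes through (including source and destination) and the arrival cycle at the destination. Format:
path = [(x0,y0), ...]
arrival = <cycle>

src (5,6)  cyc=2
W→(4,6)  cyc=4
W→(3,6)  cyc=6
W→(2,6)  cyc=8
W→(1,6)  cyc=10
S→(1,5)  cyc=12
S→(1,4)  cyc=14
S→(1,3)  cyc=16
S→(1,2)  cyc=18
S→(1,1)  cyc=20

path = [(5,6), (4,6), (3,6), (2,6), (1,6), (1,5), (1,4), (1,3), (1,2), (1,1)]
arrival = 20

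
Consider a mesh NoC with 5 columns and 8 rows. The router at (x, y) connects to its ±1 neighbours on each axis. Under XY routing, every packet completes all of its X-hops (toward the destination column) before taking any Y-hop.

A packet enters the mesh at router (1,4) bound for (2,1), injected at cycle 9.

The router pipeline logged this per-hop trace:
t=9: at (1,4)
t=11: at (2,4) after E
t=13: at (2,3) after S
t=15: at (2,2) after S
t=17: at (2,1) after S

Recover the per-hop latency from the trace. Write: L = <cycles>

L = 2

Between hops 0 and 1 the cycle counter advances 11 − 9 = 2.
That increment is L by definition: L = 2.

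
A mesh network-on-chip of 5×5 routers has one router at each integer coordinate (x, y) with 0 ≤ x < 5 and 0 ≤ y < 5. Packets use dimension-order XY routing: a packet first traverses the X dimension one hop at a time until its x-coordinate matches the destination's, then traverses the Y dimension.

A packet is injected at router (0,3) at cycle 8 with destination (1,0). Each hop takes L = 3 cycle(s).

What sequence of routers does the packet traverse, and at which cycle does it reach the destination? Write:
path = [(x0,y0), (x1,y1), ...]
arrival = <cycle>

path = [(0,3), (1,3), (1,2), (1,1), (1,0)]
arrival = 20

hop 0: (0,3) @ cyc 8
hop 1: (1,3) @ cyc 11  [E]
hop 2: (1,2) @ cyc 14  [S]
hop 3: (1,1) @ cyc 17  [S]
hop 4: (1,0) @ cyc 20  [S]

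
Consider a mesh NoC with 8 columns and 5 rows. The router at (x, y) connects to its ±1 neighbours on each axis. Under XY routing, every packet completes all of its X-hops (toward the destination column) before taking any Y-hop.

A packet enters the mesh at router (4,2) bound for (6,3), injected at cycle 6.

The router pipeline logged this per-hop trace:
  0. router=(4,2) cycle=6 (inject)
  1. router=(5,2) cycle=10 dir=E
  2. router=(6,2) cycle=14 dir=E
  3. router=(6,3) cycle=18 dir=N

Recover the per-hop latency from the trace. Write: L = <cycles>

L = 4

From hop 0 (6) to hop 1 (10): +4 cycles.
Each hop adds L, hence L = 4.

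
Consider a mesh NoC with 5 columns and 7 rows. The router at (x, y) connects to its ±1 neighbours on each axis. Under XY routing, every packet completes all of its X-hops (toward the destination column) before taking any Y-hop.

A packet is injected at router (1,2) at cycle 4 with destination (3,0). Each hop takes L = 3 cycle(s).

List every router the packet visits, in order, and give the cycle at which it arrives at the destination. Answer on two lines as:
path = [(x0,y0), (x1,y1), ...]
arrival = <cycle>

hop 0: (1,2) @ cyc 4
hop 1: (2,2) @ cyc 7  [E]
hop 2: (3,2) @ cyc 10  [E]
hop 3: (3,1) @ cyc 13  [S]
hop 4: (3,0) @ cyc 16  [S]

path = [(1,2), (2,2), (3,2), (3,1), (3,0)]
arrival = 16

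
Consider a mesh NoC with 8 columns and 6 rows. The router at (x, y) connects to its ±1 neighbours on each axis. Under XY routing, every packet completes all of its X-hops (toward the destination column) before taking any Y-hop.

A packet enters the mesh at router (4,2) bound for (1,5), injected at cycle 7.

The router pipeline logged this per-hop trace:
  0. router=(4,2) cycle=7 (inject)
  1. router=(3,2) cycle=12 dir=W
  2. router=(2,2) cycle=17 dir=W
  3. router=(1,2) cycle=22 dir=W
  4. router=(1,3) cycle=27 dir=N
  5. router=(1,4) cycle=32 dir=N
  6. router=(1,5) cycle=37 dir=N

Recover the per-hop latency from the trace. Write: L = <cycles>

L = 5

cyc[1] − cyc[0] = 12 − 7 = 5.
Each hop adds L, hence L = 5.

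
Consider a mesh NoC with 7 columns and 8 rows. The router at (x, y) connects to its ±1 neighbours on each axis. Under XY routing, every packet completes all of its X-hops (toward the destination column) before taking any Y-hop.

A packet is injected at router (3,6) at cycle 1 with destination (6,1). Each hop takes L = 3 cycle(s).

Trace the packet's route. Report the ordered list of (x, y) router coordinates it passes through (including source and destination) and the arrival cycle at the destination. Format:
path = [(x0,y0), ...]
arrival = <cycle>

path = [(3,6), (4,6), (5,6), (6,6), (6,5), (6,4), (6,3), (6,2), (6,1)]
arrival = 25

  0. router=(3,6) cycle=1 (inject)
  1. router=(4,6) cycle=4 dir=E
  2. router=(5,6) cycle=7 dir=E
  3. router=(6,6) cycle=10 dir=E
  4. router=(6,5) cycle=13 dir=S
  5. router=(6,4) cycle=16 dir=S
  6. router=(6,3) cycle=19 dir=S
  7. router=(6,2) cycle=22 dir=S
  8. router=(6,1) cycle=25 dir=S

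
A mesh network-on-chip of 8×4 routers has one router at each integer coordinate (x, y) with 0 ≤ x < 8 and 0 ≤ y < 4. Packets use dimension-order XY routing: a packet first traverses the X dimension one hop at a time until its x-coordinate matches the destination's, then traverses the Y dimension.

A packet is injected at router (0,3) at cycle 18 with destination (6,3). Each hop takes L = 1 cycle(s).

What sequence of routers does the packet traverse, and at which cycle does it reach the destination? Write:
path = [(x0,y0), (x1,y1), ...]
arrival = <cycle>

t=18: at (0,3)
t=19: at (1,3) after E
t=20: at (2,3) after E
t=21: at (3,3) after E
t=22: at (4,3) after E
t=23: at (5,3) after E
t=24: at (6,3) after E

path = [(0,3), (1,3), (2,3), (3,3), (4,3), (5,3), (6,3)]
arrival = 24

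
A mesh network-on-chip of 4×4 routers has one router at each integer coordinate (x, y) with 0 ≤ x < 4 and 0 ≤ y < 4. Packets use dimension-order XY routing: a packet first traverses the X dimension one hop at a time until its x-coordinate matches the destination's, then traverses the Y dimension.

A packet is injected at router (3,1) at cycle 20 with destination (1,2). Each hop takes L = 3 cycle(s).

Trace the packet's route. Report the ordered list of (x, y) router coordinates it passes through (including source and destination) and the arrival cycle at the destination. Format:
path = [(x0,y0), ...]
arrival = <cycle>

  0. router=(3,1) cycle=20 (inject)
  1. router=(2,1) cycle=23 dir=W
  2. router=(1,1) cycle=26 dir=W
  3. router=(1,2) cycle=29 dir=N

path = [(3,1), (2,1), (1,1), (1,2)]
arrival = 29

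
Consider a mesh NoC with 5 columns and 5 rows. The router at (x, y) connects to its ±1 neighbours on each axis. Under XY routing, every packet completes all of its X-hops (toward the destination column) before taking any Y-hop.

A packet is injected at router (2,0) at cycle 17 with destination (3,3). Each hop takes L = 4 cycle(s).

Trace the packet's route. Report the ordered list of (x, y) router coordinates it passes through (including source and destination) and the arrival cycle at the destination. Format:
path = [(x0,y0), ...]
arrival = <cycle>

path = [(2,0), (3,0), (3,1), (3,2), (3,3)]
arrival = 33

#0 — 2,0 | c17
#1 — 3,0 | c21 | E
#2 — 3,1 | c25 | N
#3 — 3,2 | c29 | N
#4 — 3,3 | c33 | N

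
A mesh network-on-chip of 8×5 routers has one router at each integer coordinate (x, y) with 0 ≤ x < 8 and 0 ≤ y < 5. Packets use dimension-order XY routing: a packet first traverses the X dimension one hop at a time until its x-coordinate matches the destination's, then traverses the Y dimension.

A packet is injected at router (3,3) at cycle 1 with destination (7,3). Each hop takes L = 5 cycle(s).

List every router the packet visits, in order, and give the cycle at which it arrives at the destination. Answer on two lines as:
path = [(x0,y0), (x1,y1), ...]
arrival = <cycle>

path = [(3,3), (4,3), (5,3), (6,3), (7,3)]
arrival = 21

[0] x=3 y=3 t=1
[1] x=4 y=3 t=6 →E
[2] x=5 y=3 t=11 →E
[3] x=6 y=3 t=16 →E
[4] x=7 y=3 t=21 →E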